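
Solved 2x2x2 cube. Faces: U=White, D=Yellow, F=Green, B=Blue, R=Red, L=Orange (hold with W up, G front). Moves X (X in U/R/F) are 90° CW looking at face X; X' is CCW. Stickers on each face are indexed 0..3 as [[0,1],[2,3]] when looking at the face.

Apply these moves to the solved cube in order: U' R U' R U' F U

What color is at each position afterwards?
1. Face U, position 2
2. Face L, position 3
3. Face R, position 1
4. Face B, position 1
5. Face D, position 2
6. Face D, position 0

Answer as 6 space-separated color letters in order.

After move 1 (U'): U=WWWW F=OOGG R=GGRR B=RRBB L=BBOO
After move 2 (R): R=RGRG U=WOWG F=OYGY D=YBYR B=WRWB
After move 3 (U'): U=OGWW F=BBGY R=OYRG B=RGWB L=WROO
After move 4 (R): R=ROGY U=OBWY F=BBGR D=YWYR B=WGGB
After move 5 (U'): U=BYOW F=WRGR R=BBGY B=ROGB L=WGOO
After move 6 (F): F=GWRR U=BYOG R=OBWY D=GBYR L=WYOW
After move 7 (U): U=OBGY F=OBRR R=ROWY B=WYGB L=GWOW
Query 1: U[2] = G
Query 2: L[3] = W
Query 3: R[1] = O
Query 4: B[1] = Y
Query 5: D[2] = Y
Query 6: D[0] = G

Answer: G W O Y Y G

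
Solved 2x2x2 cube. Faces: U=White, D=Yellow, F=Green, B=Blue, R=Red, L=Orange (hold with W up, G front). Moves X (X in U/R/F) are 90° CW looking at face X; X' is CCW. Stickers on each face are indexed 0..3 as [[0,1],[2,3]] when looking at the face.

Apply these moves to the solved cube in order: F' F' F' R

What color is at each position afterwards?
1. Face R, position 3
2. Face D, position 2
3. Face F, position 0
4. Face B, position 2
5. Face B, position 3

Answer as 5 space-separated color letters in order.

After move 1 (F'): F=GGGG U=WWRR R=YRYR D=OOYY L=OWOW
After move 2 (F'): F=GGGG U=WWYY R=OROR D=WWYY L=OROR
After move 3 (F'): F=GGGG U=WWOO R=WRWR D=RRYY L=OYOY
After move 4 (R): R=WWRR U=WGOG F=GRGY D=RBYB B=OBWB
Query 1: R[3] = R
Query 2: D[2] = Y
Query 3: F[0] = G
Query 4: B[2] = W
Query 5: B[3] = B

Answer: R Y G W B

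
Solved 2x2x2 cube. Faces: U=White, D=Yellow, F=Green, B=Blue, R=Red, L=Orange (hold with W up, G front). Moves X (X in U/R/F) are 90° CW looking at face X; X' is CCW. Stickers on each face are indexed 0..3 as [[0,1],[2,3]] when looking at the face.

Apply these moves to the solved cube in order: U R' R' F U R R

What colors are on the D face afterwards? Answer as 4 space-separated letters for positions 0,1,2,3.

Answer: B W Y Y

Derivation:
After move 1 (U): U=WWWW F=RRGG R=BBRR B=OOBB L=GGOO
After move 2 (R'): R=BRBR U=WBWO F=RWGW D=YRYG B=YOYB
After move 3 (R'): R=RRBB U=WYWY F=RBGO D=YWYW B=GORB
After move 4 (F): F=GROB U=WYOG R=WRYB D=BRYW L=GYOW
After move 5 (U): U=OWGY F=WROB R=GOYB B=GYRB L=GROW
After move 6 (R): R=YGBO U=ORGB F=WROW D=BRYG B=YYWB
After move 7 (R): R=BYOG U=ORGW F=WROG D=BWYY B=BYRB
Query: D face = BWYY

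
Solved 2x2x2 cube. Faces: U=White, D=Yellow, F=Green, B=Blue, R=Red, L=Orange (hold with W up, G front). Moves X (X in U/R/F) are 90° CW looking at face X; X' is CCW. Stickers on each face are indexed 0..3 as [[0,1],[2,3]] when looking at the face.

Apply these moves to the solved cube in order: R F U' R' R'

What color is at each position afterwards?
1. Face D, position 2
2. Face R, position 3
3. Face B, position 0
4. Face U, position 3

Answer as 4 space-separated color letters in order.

Answer: Y G Y B

Derivation:
After move 1 (R): R=RRRR U=WGWG F=GYGY D=YBYB B=WBWB
After move 2 (F): F=GGYY U=WGOO R=WRGR D=RRYB L=OYOB
After move 3 (U'): U=GOWO F=OYYY R=GGGR B=WRWB L=WBOB
After move 4 (R'): R=GRGG U=GWWW F=OOYO D=RYYY B=BRRB
After move 5 (R'): R=RGGG U=GRWB F=OWYW D=ROYO B=YRYB
Query 1: D[2] = Y
Query 2: R[3] = G
Query 3: B[0] = Y
Query 4: U[3] = B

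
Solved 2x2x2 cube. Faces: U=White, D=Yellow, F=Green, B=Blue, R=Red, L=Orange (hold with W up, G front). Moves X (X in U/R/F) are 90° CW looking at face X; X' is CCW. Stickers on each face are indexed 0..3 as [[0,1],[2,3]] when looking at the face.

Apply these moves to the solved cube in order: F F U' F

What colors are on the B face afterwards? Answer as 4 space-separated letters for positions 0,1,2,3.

After move 1 (F): F=GGGG U=WWOO R=WRWR D=RRYY L=OYOY
After move 2 (F): F=GGGG U=WWYY R=OROR D=WWYY L=OROR
After move 3 (U'): U=WYWY F=ORGG R=GGOR B=ORBB L=BBOR
After move 4 (F): F=GOGR U=WYRB R=WGYR D=OGYY L=BWOW
Query: B face = ORBB

Answer: O R B B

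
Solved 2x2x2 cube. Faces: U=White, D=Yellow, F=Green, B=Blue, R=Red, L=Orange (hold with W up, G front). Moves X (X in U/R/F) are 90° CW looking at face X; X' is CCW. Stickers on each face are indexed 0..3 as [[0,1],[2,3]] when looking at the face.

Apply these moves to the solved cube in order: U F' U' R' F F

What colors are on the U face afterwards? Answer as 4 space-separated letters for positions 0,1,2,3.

Answer: W B W G

Derivation:
After move 1 (U): U=WWWW F=RRGG R=BBRR B=OOBB L=GGOO
After move 2 (F'): F=RGRG U=WWBR R=YBYR D=GOYY L=GWOW
After move 3 (U'): U=WRWB F=GWRG R=RGYR B=YBBB L=OOOW
After move 4 (R'): R=GRRY U=WBWY F=GRRB D=GWYG B=YBOB
After move 5 (F): F=RGBR U=WBWO R=WRYY D=RGYG L=OGOW
After move 6 (F): F=BRRG U=WBWG R=WROY D=YWYG L=OROG
Query: U face = WBWG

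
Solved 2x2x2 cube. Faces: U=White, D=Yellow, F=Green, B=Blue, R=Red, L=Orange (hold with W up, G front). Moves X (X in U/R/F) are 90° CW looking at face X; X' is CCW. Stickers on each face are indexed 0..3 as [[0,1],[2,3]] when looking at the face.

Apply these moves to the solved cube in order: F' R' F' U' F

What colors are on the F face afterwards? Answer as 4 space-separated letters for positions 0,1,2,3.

Answer: G O G B

Derivation:
After move 1 (F'): F=GGGG U=WWRR R=YRYR D=OOYY L=OWOW
After move 2 (R'): R=RRYY U=WBRB F=GWGR D=OGYG B=YBOB
After move 3 (F'): F=WRGG U=WBRY R=GROY D=WWYG L=OBOR
After move 4 (U'): U=BYWR F=OBGG R=WROY B=GROB L=YBOR
After move 5 (F): F=GOGB U=BYRB R=WRRY D=OWYG L=YWOW
Query: F face = GOGB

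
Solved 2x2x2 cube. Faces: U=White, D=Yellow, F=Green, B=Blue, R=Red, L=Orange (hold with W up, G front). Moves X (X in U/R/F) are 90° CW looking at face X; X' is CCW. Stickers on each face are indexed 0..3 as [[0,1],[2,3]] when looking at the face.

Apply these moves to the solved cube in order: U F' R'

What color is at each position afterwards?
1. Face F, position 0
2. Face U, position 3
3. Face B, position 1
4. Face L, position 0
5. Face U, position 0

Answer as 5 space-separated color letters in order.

After move 1 (U): U=WWWW F=RRGG R=BBRR B=OOBB L=GGOO
After move 2 (F'): F=RGRG U=WWBR R=YBYR D=GOYY L=GWOW
After move 3 (R'): R=BRYY U=WBBO F=RWRR D=GGYG B=YOOB
Query 1: F[0] = R
Query 2: U[3] = O
Query 3: B[1] = O
Query 4: L[0] = G
Query 5: U[0] = W

Answer: R O O G W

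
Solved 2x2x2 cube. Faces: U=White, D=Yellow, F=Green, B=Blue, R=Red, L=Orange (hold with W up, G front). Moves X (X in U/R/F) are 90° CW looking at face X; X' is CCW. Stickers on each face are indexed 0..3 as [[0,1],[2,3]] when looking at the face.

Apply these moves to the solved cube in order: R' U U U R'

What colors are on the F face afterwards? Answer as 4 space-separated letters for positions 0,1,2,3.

Answer: O B G W

Derivation:
After move 1 (R'): R=RRRR U=WBWB F=GWGW D=YGYG B=YBYB
After move 2 (U): U=WWBB F=RRGW R=YBRR B=OOYB L=GWOO
After move 3 (U): U=BWBW F=YBGW R=OORR B=GWYB L=RROO
After move 4 (U): U=BBWW F=OOGW R=GWRR B=RRYB L=YBOO
After move 5 (R'): R=WRGR U=BYWR F=OBGW D=YOYW B=GRGB
Query: F face = OBGW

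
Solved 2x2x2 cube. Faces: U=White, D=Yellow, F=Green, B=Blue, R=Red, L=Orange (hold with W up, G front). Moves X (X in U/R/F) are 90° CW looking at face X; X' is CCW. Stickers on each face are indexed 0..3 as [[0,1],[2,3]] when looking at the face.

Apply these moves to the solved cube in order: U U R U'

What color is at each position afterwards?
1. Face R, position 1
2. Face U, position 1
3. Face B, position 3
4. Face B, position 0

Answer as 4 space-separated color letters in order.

Answer: Y G B R

Derivation:
After move 1 (U): U=WWWW F=RRGG R=BBRR B=OOBB L=GGOO
After move 2 (U): U=WWWW F=BBGG R=OORR B=GGBB L=RROO
After move 3 (R): R=RORO U=WBWG F=BYGY D=YBYG B=WGWB
After move 4 (U'): U=BGWW F=RRGY R=BYRO B=ROWB L=WGOO
Query 1: R[1] = Y
Query 2: U[1] = G
Query 3: B[3] = B
Query 4: B[0] = R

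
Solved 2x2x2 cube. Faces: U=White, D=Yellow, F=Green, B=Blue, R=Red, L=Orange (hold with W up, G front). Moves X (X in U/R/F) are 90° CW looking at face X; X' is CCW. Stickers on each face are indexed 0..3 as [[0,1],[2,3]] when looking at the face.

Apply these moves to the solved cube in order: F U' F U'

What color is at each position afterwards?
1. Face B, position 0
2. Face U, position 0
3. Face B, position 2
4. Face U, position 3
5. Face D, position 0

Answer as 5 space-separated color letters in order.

After move 1 (F): F=GGGG U=WWOO R=WRWR D=RRYY L=OYOY
After move 2 (U'): U=WOWO F=OYGG R=GGWR B=WRBB L=BBOY
After move 3 (F): F=GOGY U=WOYB R=WGOR D=WGYY L=BROR
After move 4 (U'): U=OBWY F=BRGY R=GOOR B=WGBB L=WROR
Query 1: B[0] = W
Query 2: U[0] = O
Query 3: B[2] = B
Query 4: U[3] = Y
Query 5: D[0] = W

Answer: W O B Y W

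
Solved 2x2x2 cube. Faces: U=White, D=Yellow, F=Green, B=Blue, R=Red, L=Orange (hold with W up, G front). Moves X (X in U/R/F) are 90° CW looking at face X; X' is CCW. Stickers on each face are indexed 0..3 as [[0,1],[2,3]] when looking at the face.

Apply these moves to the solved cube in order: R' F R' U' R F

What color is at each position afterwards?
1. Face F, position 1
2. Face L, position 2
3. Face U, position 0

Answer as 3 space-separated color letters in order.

After move 1 (R'): R=RRRR U=WBWB F=GWGW D=YGYG B=YBYB
After move 2 (F): F=GGWW U=WBOO R=WRBR D=RRYG L=OYOG
After move 3 (R'): R=RRWB U=WYOY F=GBWO D=RGYW B=GBRB
After move 4 (U'): U=YYWO F=OYWO R=GBWB B=RRRB L=GBOG
After move 5 (R): R=WGBB U=YYWO F=OGWW D=RRYR B=ORYB
After move 6 (F): F=WOWG U=YYGB R=WGOB D=BWYR L=GROR
Query 1: F[1] = O
Query 2: L[2] = O
Query 3: U[0] = Y

Answer: O O Y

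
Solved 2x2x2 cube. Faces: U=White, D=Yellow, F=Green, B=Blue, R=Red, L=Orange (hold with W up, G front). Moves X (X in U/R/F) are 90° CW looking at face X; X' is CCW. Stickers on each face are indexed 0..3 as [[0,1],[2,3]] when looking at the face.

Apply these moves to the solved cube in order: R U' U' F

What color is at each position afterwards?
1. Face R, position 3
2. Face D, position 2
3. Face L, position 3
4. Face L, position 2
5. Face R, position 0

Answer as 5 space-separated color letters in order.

Answer: R Y B O G

Derivation:
After move 1 (R): R=RRRR U=WGWG F=GYGY D=YBYB B=WBWB
After move 2 (U'): U=GGWW F=OOGY R=GYRR B=RRWB L=WBOO
After move 3 (U'): U=GWGW F=WBGY R=OORR B=GYWB L=RROO
After move 4 (F): F=GWYB U=GWOR R=GOWR D=ROYB L=RYOB
Query 1: R[3] = R
Query 2: D[2] = Y
Query 3: L[3] = B
Query 4: L[2] = O
Query 5: R[0] = G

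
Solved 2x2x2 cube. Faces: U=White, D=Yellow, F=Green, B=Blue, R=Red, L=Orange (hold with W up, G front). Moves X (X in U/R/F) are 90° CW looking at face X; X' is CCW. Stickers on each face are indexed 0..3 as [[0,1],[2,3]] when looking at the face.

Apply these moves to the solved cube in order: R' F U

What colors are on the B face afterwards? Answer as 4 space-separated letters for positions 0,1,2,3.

After move 1 (R'): R=RRRR U=WBWB F=GWGW D=YGYG B=YBYB
After move 2 (F): F=GGWW U=WBOO R=WRBR D=RRYG L=OYOG
After move 3 (U): U=OWOB F=WRWW R=YBBR B=OYYB L=GGOG
Query: B face = OYYB

Answer: O Y Y B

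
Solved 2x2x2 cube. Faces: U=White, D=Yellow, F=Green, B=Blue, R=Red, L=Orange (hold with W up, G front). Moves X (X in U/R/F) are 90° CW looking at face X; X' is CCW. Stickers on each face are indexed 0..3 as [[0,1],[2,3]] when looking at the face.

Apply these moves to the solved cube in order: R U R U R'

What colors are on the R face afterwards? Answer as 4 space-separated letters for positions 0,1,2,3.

After move 1 (R): R=RRRR U=WGWG F=GYGY D=YBYB B=WBWB
After move 2 (U): U=WWGG F=RRGY R=WBRR B=OOWB L=GYOO
After move 3 (R): R=RWRB U=WRGY F=RBGB D=YWYO B=GOWB
After move 4 (U): U=GWYR F=RWGB R=GORB B=GYWB L=RBOO
After move 5 (R'): R=OBGR U=GWYG F=RWGR D=YWYB B=OYWB
Query: R face = OBGR

Answer: O B G R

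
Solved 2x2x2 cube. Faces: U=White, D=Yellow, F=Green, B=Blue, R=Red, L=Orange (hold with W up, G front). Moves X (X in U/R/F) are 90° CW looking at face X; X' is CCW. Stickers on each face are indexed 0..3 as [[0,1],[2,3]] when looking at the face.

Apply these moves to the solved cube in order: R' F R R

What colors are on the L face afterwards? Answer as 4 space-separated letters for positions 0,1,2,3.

Answer: O Y O G

Derivation:
After move 1 (R'): R=RRRR U=WBWB F=GWGW D=YGYG B=YBYB
After move 2 (F): F=GGWW U=WBOO R=WRBR D=RRYG L=OYOG
After move 3 (R): R=BWRR U=WGOW F=GRWG D=RYYY B=OBBB
After move 4 (R): R=RBRW U=WROG F=GYWY D=RBYO B=WBGB
Query: L face = OYOG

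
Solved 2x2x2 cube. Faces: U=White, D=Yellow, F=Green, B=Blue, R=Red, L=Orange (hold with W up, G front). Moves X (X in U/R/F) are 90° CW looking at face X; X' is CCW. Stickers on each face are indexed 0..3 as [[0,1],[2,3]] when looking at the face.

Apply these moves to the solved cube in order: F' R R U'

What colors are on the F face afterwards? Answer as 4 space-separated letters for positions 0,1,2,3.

After move 1 (F'): F=GGGG U=WWRR R=YRYR D=OOYY L=OWOW
After move 2 (R): R=YYRR U=WGRG F=GOGY D=OBYB B=RBWB
After move 3 (R): R=RYRY U=WORY F=GBGB D=OWYR B=GBGB
After move 4 (U'): U=OYWR F=OWGB R=GBRY B=RYGB L=GBOW
Query: F face = OWGB

Answer: O W G B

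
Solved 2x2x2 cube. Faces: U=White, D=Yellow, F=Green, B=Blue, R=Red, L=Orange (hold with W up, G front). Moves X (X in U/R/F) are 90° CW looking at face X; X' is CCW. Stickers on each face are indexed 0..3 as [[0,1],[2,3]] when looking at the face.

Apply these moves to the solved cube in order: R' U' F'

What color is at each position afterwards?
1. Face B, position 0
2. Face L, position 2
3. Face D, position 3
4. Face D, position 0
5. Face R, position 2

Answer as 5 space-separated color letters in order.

Answer: R O G B Y

Derivation:
After move 1 (R'): R=RRRR U=WBWB F=GWGW D=YGYG B=YBYB
After move 2 (U'): U=BBWW F=OOGW R=GWRR B=RRYB L=YBOO
After move 3 (F'): F=OWOG U=BBGR R=GWYR D=BOYG L=YWOW
Query 1: B[0] = R
Query 2: L[2] = O
Query 3: D[3] = G
Query 4: D[0] = B
Query 5: R[2] = Y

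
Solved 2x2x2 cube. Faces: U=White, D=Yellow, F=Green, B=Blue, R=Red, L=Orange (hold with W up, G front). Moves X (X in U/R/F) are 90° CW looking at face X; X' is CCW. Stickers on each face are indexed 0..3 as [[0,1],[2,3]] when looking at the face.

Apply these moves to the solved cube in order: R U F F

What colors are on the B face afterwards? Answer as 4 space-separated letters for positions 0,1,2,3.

After move 1 (R): R=RRRR U=WGWG F=GYGY D=YBYB B=WBWB
After move 2 (U): U=WWGG F=RRGY R=WBRR B=OOWB L=GYOO
After move 3 (F): F=GRYR U=WWOY R=GBGR D=RWYB L=GYOB
After move 4 (F): F=YGRR U=WWBY R=OBYR D=GGYB L=GROW
Query: B face = OOWB

Answer: O O W B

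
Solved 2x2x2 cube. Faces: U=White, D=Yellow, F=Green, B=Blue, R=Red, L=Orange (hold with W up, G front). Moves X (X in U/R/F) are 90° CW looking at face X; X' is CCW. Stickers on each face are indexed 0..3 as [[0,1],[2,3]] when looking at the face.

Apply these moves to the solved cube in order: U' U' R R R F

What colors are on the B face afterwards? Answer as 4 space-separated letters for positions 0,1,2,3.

Answer: Y G Y B

Derivation:
After move 1 (U'): U=WWWW F=OOGG R=GGRR B=RRBB L=BBOO
After move 2 (U'): U=WWWW F=BBGG R=OORR B=GGBB L=RROO
After move 3 (R): R=RORO U=WBWG F=BYGY D=YBYG B=WGWB
After move 4 (R): R=RROO U=WYWY F=BBGG D=YWYW B=GGBB
After move 5 (R): R=OROR U=WBWG F=BWGW D=YBYG B=YGYB
After move 6 (F): F=GBWW U=WBOR R=WRGR D=OOYG L=RYOB
Query: B face = YGYB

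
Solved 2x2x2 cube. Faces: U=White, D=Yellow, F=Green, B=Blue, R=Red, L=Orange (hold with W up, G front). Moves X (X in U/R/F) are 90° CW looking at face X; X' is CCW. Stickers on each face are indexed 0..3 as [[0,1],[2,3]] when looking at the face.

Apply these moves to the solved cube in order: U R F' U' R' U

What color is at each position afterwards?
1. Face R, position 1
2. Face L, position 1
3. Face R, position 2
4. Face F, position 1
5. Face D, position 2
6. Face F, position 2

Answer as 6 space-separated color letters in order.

Answer: B R Y B Y R

Derivation:
After move 1 (U): U=WWWW F=RRGG R=BBRR B=OOBB L=GGOO
After move 2 (R): R=RBRB U=WRWG F=RYGY D=YBYO B=WOWB
After move 3 (F'): F=YYRG U=WRRR R=BBYB D=GOYO L=GGOW
After move 4 (U'): U=RRWR F=GGRG R=YYYB B=BBWB L=WOOW
After move 5 (R'): R=YBYY U=RWWB F=GRRR D=GGYG B=OBOB
After move 6 (U): U=WRBW F=YBRR R=OBYY B=WOOB L=GROW
Query 1: R[1] = B
Query 2: L[1] = R
Query 3: R[2] = Y
Query 4: F[1] = B
Query 5: D[2] = Y
Query 6: F[2] = R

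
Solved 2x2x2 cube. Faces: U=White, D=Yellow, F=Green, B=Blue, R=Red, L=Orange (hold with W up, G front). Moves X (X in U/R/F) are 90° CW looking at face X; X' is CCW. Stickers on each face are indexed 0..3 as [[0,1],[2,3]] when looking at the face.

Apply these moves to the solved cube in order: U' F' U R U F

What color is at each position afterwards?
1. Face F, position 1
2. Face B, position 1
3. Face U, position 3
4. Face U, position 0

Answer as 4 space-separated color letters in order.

Answer: Y G O R

Derivation:
After move 1 (U'): U=WWWW F=OOGG R=GGRR B=RRBB L=BBOO
After move 2 (F'): F=OGOG U=WWGR R=YGYR D=BOYY L=BWOW
After move 3 (U): U=GWRW F=YGOG R=RRYR B=BWBB L=OGOW
After move 4 (R): R=YRRR U=GGRG F=YOOY D=BBYB B=WWWB
After move 5 (U): U=RGGG F=YROY R=WWRR B=OGWB L=YOOW
After move 6 (F): F=OYYR U=RGWO R=GWGR D=RWYB L=YBOB
Query 1: F[1] = Y
Query 2: B[1] = G
Query 3: U[3] = O
Query 4: U[0] = R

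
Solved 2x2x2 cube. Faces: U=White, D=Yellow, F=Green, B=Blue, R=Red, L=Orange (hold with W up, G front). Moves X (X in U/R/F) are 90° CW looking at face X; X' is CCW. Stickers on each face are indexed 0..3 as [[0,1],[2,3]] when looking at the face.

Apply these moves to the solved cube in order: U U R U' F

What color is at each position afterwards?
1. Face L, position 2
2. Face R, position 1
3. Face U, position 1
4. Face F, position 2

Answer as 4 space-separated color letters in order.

After move 1 (U): U=WWWW F=RRGG R=BBRR B=OOBB L=GGOO
After move 2 (U): U=WWWW F=BBGG R=OORR B=GGBB L=RROO
After move 3 (R): R=RORO U=WBWG F=BYGY D=YBYG B=WGWB
After move 4 (U'): U=BGWW F=RRGY R=BYRO B=ROWB L=WGOO
After move 5 (F): F=GRYR U=BGOG R=WYWO D=RBYG L=WYOB
Query 1: L[2] = O
Query 2: R[1] = Y
Query 3: U[1] = G
Query 4: F[2] = Y

Answer: O Y G Y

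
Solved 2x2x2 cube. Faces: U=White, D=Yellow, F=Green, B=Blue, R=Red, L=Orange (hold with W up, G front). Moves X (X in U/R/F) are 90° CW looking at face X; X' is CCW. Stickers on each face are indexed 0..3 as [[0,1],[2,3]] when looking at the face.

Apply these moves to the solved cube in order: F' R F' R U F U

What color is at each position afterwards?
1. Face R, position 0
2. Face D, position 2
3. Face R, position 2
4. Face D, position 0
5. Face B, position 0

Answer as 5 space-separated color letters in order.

Answer: O Y Y R O

Derivation:
After move 1 (F'): F=GGGG U=WWRR R=YRYR D=OOYY L=OWOW
After move 2 (R): R=YYRR U=WGRG F=GOGY D=OBYB B=RBWB
After move 3 (F'): F=OYGG U=WGYR R=BYOR D=WWYB L=OGOR
After move 4 (R): R=OBRY U=WYYG F=OWGB D=WWYR B=RBGB
After move 5 (U): U=YWGY F=OBGB R=RBRY B=OGGB L=OWOR
After move 6 (F): F=GOBB U=YWRW R=GBYY D=RRYR L=OWOW
After move 7 (U): U=RYWW F=GBBB R=OGYY B=OWGB L=GOOW
Query 1: R[0] = O
Query 2: D[2] = Y
Query 3: R[2] = Y
Query 4: D[0] = R
Query 5: B[0] = O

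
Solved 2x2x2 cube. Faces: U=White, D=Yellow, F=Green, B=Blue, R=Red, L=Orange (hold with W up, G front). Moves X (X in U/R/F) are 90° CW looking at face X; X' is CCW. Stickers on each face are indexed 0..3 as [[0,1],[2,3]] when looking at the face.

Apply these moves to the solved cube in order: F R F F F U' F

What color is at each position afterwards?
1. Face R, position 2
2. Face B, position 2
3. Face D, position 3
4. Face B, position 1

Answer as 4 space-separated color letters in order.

After move 1 (F): F=GGGG U=WWOO R=WRWR D=RRYY L=OYOY
After move 2 (R): R=WWRR U=WGOG F=GRGY D=RBYB B=OBWB
After move 3 (F): F=GGYR U=WGYY R=OWGR D=RWYB L=OROB
After move 4 (F): F=YGRG U=WGBR R=YWYR D=GOYB L=OROW
After move 5 (F): F=RYGG U=WGWR R=BWRR D=YYYB L=OGOO
After move 6 (U'): U=GRWW F=OGGG R=RYRR B=BWWB L=OBOO
After move 7 (F): F=GOGG U=GROB R=WYWR D=RRYB L=OYOY
Query 1: R[2] = W
Query 2: B[2] = W
Query 3: D[3] = B
Query 4: B[1] = W

Answer: W W B W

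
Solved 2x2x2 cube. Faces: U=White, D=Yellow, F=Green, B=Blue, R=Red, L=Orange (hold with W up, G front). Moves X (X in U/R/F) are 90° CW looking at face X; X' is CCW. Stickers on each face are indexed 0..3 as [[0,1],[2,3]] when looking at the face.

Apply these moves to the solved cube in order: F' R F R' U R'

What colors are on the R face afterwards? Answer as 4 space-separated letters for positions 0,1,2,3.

Answer: B G B R

Derivation:
After move 1 (F'): F=GGGG U=WWRR R=YRYR D=OOYY L=OWOW
After move 2 (R): R=YYRR U=WGRG F=GOGY D=OBYB B=RBWB
After move 3 (F): F=GGYO U=WGWW R=RYGR D=RYYB L=OOOB
After move 4 (R'): R=YRRG U=WWWR F=GGYW D=RGYO B=BBYB
After move 5 (U): U=WWRW F=YRYW R=BBRG B=OOYB L=GGOB
After move 6 (R'): R=BGBR U=WYRO F=YWYW D=RRYW B=OOGB
Query: R face = BGBR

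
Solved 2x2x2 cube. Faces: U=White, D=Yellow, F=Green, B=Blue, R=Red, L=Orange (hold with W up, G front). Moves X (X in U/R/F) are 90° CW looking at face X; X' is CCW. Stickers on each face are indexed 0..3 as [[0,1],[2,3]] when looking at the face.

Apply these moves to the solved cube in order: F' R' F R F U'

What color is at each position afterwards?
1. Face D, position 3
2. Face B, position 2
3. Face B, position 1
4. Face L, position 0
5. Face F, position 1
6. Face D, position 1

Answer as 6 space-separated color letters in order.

After move 1 (F'): F=GGGG U=WWRR R=YRYR D=OOYY L=OWOW
After move 2 (R'): R=RRYY U=WBRB F=GWGR D=OGYG B=YBOB
After move 3 (F): F=GGRW U=WBWW R=RRBY D=YRYG L=OOOG
After move 4 (R): R=BRYR U=WGWW F=GRRG D=YOYY B=WBBB
After move 5 (F): F=RGGR U=WGGO R=WRWR D=YBYY L=OYOO
After move 6 (U'): U=GOWG F=OYGR R=RGWR B=WRBB L=WBOO
Query 1: D[3] = Y
Query 2: B[2] = B
Query 3: B[1] = R
Query 4: L[0] = W
Query 5: F[1] = Y
Query 6: D[1] = B

Answer: Y B R W Y B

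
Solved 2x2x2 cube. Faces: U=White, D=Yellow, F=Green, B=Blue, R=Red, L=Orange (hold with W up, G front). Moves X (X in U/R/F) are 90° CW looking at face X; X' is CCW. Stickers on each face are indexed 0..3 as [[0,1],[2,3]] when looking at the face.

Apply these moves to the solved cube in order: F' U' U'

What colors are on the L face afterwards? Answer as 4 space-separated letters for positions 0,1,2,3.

After move 1 (F'): F=GGGG U=WWRR R=YRYR D=OOYY L=OWOW
After move 2 (U'): U=WRWR F=OWGG R=GGYR B=YRBB L=BBOW
After move 3 (U'): U=RRWW F=BBGG R=OWYR B=GGBB L=YROW
Query: L face = YROW

Answer: Y R O W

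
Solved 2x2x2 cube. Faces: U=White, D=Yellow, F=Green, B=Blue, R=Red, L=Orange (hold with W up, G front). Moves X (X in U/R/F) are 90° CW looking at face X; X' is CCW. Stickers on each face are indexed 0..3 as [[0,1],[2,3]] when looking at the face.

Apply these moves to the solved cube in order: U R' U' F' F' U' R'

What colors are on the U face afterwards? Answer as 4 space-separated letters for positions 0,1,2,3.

Answer: O Y B O

Derivation:
After move 1 (U): U=WWWW F=RRGG R=BBRR B=OOBB L=GGOO
After move 2 (R'): R=BRBR U=WBWO F=RWGW D=YRYG B=YOYB
After move 3 (U'): U=BOWW F=GGGW R=RWBR B=BRYB L=YOOO
After move 4 (F'): F=GWGG U=BORB R=RWYR D=OOYG L=YWOW
After move 5 (F'): F=WGGG U=BORY R=OWOR D=WWYG L=YBOR
After move 6 (U'): U=OYBR F=YBGG R=WGOR B=OWYB L=BROR
After move 7 (R'): R=GRWO U=OYBO F=YYGR D=WBYG B=GWWB
Query: U face = OYBO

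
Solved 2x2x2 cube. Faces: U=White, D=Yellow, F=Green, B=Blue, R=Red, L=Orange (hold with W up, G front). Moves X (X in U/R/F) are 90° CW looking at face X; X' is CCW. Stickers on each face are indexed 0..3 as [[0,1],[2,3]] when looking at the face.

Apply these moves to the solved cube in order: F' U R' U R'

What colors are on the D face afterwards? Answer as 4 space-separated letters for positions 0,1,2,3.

Answer: O R Y W

Derivation:
After move 1 (F'): F=GGGG U=WWRR R=YRYR D=OOYY L=OWOW
After move 2 (U): U=RWRW F=YRGG R=BBYR B=OWBB L=GGOW
After move 3 (R'): R=BRBY U=RBRO F=YWGW D=ORYG B=YWOB
After move 4 (U): U=RROB F=BRGW R=YWBY B=GGOB L=YWOW
After move 5 (R'): R=WYYB U=ROOG F=BRGB D=ORYW B=GGRB
Query: D face = ORYW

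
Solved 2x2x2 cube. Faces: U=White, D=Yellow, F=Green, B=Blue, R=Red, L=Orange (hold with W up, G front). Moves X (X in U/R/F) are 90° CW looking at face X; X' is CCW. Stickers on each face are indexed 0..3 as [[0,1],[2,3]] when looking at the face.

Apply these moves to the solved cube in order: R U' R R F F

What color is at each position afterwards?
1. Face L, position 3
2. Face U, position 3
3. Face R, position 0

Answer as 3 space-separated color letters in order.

Answer: R Y O

Derivation:
After move 1 (R): R=RRRR U=WGWG F=GYGY D=YBYB B=WBWB
After move 2 (U'): U=GGWW F=OOGY R=GYRR B=RRWB L=WBOO
After move 3 (R): R=RGRY U=GOWY F=OBGB D=YWYR B=WRGB
After move 4 (R): R=RRYG U=GBWB F=OWGR D=YGYW B=YROB
After move 5 (F): F=GORW U=GBOB R=WRBG D=YRYW L=WYOG
After move 6 (F): F=RGWO U=GBGY R=ORBG D=BWYW L=WYOR
Query 1: L[3] = R
Query 2: U[3] = Y
Query 3: R[0] = O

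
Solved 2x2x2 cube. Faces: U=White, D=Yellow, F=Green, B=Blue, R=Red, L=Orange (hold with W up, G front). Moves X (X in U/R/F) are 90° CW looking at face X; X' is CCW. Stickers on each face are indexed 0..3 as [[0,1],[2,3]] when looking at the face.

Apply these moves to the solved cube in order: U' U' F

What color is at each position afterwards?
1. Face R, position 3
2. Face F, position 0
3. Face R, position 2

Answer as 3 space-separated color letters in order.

Answer: R G W

Derivation:
After move 1 (U'): U=WWWW F=OOGG R=GGRR B=RRBB L=BBOO
After move 2 (U'): U=WWWW F=BBGG R=OORR B=GGBB L=RROO
After move 3 (F): F=GBGB U=WWOR R=WOWR D=ROYY L=RYOY
Query 1: R[3] = R
Query 2: F[0] = G
Query 3: R[2] = W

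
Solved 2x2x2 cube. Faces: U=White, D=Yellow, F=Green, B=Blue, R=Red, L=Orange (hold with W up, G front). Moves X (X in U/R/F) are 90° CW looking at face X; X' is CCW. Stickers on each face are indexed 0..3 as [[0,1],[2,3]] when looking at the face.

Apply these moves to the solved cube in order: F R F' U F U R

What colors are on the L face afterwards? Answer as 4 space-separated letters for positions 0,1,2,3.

After move 1 (F): F=GGGG U=WWOO R=WRWR D=RRYY L=OYOY
After move 2 (R): R=WWRR U=WGOG F=GRGY D=RBYB B=OBWB
After move 3 (F'): F=RYGG U=WGWR R=BWRR D=YYYB L=OGOO
After move 4 (U): U=WWRG F=BWGG R=OBRR B=OGWB L=RYOO
After move 5 (F): F=GBGW U=WWOY R=RBGR D=ROYB L=RYOY
After move 6 (U): U=OWYW F=RBGW R=OGGR B=RYWB L=GBOY
After move 7 (R): R=GORG U=OBYW F=ROGB D=RWYR B=WYWB
Query: L face = GBOY

Answer: G B O Y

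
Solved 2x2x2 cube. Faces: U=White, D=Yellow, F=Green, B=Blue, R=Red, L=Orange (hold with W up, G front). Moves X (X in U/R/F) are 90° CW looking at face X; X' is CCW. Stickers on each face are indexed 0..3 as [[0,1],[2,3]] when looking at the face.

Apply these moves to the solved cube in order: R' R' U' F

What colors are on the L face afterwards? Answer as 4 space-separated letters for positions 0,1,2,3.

Answer: G Y O W

Derivation:
After move 1 (R'): R=RRRR U=WBWB F=GWGW D=YGYG B=YBYB
After move 2 (R'): R=RRRR U=WYWY F=GBGB D=YWYW B=GBGB
After move 3 (U'): U=YYWW F=OOGB R=GBRR B=RRGB L=GBOO
After move 4 (F): F=GOBO U=YYOB R=WBWR D=RGYW L=GYOW
Query: L face = GYOW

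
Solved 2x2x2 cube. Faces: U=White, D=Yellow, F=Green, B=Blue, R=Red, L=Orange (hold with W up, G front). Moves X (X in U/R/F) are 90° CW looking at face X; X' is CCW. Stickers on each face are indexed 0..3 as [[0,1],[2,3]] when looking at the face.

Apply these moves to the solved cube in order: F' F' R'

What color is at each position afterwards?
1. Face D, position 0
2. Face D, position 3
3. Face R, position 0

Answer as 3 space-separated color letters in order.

After move 1 (F'): F=GGGG U=WWRR R=YRYR D=OOYY L=OWOW
After move 2 (F'): F=GGGG U=WWYY R=OROR D=WWYY L=OROR
After move 3 (R'): R=RROO U=WBYB F=GWGY D=WGYG B=YBWB
Query 1: D[0] = W
Query 2: D[3] = G
Query 3: R[0] = R

Answer: W G R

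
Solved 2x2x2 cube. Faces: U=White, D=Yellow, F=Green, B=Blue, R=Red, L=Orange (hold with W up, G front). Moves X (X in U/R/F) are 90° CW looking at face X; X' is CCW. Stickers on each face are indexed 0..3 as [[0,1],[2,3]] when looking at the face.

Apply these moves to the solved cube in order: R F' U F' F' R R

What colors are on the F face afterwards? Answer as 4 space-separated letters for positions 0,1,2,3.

After move 1 (R): R=RRRR U=WGWG F=GYGY D=YBYB B=WBWB
After move 2 (F'): F=YYGG U=WGRR R=BRYR D=OOYB L=OGOW
After move 3 (U): U=RWRG F=BRGG R=WBYR B=OGWB L=YYOW
After move 4 (F'): F=RGBG U=RWWY R=OBOR D=YWYB L=YGOR
After move 5 (F'): F=GGRB U=RWOO R=WBYR D=GRYB L=YYOW
After move 6 (R): R=YWRB U=RGOB F=GRRB D=GWYO B=OGWB
After move 7 (R): R=RYBW U=RROB F=GWRO D=GWYO B=BGGB
Query: F face = GWRO

Answer: G W R O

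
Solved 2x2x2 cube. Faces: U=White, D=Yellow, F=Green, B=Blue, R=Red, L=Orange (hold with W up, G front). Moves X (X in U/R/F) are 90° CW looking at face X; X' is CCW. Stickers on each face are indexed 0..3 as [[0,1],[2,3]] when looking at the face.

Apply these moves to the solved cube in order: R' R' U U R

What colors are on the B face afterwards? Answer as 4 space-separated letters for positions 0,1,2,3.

Answer: W B W B

Derivation:
After move 1 (R'): R=RRRR U=WBWB F=GWGW D=YGYG B=YBYB
After move 2 (R'): R=RRRR U=WYWY F=GBGB D=YWYW B=GBGB
After move 3 (U): U=WWYY F=RRGB R=GBRR B=OOGB L=GBOO
After move 4 (U): U=YWYW F=GBGB R=OORR B=GBGB L=RROO
After move 5 (R): R=RORO U=YBYB F=GWGW D=YGYG B=WBWB
Query: B face = WBWB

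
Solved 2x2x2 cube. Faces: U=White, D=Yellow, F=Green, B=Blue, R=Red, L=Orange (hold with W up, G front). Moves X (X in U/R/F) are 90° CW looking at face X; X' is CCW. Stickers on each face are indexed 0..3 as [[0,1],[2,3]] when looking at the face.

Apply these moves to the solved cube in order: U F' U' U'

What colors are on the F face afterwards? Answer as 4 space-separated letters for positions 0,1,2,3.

Answer: O O R G

Derivation:
After move 1 (U): U=WWWW F=RRGG R=BBRR B=OOBB L=GGOO
After move 2 (F'): F=RGRG U=WWBR R=YBYR D=GOYY L=GWOW
After move 3 (U'): U=WRWB F=GWRG R=RGYR B=YBBB L=OOOW
After move 4 (U'): U=RBWW F=OORG R=GWYR B=RGBB L=YBOW
Query: F face = OORG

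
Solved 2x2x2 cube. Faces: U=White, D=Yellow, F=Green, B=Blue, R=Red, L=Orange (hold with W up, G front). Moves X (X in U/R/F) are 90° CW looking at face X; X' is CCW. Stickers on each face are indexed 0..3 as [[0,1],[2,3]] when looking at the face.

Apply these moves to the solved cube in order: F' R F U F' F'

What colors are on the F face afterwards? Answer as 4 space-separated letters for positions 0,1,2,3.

Answer: O Y Y R

Derivation:
After move 1 (F'): F=GGGG U=WWRR R=YRYR D=OOYY L=OWOW
After move 2 (R): R=YYRR U=WGRG F=GOGY D=OBYB B=RBWB
After move 3 (F): F=GGYO U=WGWW R=RYGR D=RYYB L=OOOB
After move 4 (U): U=WWWG F=RYYO R=RBGR B=OOWB L=GGOB
After move 5 (F'): F=YORY U=WWRG R=YBRR D=GBYB L=GGOW
After move 6 (F'): F=OYYR U=WWYR R=BBGR D=GWYB L=GGOR
Query: F face = OYYR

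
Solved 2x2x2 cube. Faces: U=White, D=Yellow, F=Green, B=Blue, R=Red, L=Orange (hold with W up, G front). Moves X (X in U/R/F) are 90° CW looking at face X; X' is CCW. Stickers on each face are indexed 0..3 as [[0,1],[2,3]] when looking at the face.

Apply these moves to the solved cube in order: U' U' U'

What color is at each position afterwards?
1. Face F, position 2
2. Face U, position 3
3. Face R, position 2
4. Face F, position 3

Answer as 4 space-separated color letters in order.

Answer: G W R G

Derivation:
After move 1 (U'): U=WWWW F=OOGG R=GGRR B=RRBB L=BBOO
After move 2 (U'): U=WWWW F=BBGG R=OORR B=GGBB L=RROO
After move 3 (U'): U=WWWW F=RRGG R=BBRR B=OOBB L=GGOO
Query 1: F[2] = G
Query 2: U[3] = W
Query 3: R[2] = R
Query 4: F[3] = G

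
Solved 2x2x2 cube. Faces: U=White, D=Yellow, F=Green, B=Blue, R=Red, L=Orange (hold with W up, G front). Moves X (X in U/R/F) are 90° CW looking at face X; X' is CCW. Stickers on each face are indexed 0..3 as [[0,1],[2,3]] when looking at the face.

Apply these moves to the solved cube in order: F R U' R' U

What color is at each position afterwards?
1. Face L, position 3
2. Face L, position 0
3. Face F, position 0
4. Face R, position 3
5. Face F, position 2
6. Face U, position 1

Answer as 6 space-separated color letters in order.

Answer: Y O R R G G

Derivation:
After move 1 (F): F=GGGG U=WWOO R=WRWR D=RRYY L=OYOY
After move 2 (R): R=WWRR U=WGOG F=GRGY D=RBYB B=OBWB
After move 3 (U'): U=GGWO F=OYGY R=GRRR B=WWWB L=OBOY
After move 4 (R'): R=RRGR U=GWWW F=OGGO D=RYYY B=BWBB
After move 5 (U): U=WGWW F=RRGO R=BWGR B=OBBB L=OGOY
Query 1: L[3] = Y
Query 2: L[0] = O
Query 3: F[0] = R
Query 4: R[3] = R
Query 5: F[2] = G
Query 6: U[1] = G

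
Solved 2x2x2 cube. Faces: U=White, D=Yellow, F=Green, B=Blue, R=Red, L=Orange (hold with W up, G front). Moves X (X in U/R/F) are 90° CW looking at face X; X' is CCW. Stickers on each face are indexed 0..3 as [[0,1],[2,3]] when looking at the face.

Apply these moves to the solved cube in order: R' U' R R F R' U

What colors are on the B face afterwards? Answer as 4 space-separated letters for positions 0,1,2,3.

After move 1 (R'): R=RRRR U=WBWB F=GWGW D=YGYG B=YBYB
After move 2 (U'): U=BBWW F=OOGW R=GWRR B=RRYB L=YBOO
After move 3 (R): R=RGRW U=BOWW F=OGGG D=YYYR B=WRBB
After move 4 (R): R=RRWG U=BGWG F=OYGR D=YBYW B=WROB
After move 5 (F): F=GORY U=BGOB R=WRGG D=WRYW L=YYOB
After move 6 (R'): R=RGWG U=BOOW F=GGRB D=WOYY B=WRRB
After move 7 (U): U=OBWO F=RGRB R=WRWG B=YYRB L=GGOB
Query: B face = YYRB

Answer: Y Y R B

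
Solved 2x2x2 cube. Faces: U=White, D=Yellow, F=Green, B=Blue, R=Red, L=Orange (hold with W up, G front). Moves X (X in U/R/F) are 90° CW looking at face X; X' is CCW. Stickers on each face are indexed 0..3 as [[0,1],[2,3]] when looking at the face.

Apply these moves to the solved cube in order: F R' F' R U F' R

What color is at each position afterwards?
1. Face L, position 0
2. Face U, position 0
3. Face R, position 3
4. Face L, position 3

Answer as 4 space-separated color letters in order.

Answer: W R B G

Derivation:
After move 1 (F): F=GGGG U=WWOO R=WRWR D=RRYY L=OYOY
After move 2 (R'): R=RRWW U=WBOB F=GWGO D=RGYG B=YBRB
After move 3 (F'): F=WOGG U=WBRW R=GRRW D=YYYG L=OBOO
After move 4 (R): R=RGWR U=WORG F=WYGG D=YRYY B=WBBB
After move 5 (U): U=RWGO F=RGGG R=WBWR B=OBBB L=WYOO
After move 6 (F'): F=GGRG U=RWWW R=RBYR D=YOYY L=WOOG
After move 7 (R): R=YRRB U=RGWG F=GORY D=YBYO B=WBWB
Query 1: L[0] = W
Query 2: U[0] = R
Query 3: R[3] = B
Query 4: L[3] = G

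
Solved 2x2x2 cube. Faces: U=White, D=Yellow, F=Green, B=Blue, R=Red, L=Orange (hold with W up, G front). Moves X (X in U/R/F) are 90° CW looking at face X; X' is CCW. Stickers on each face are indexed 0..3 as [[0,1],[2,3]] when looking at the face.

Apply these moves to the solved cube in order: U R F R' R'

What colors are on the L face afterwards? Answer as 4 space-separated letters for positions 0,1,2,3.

After move 1 (U): U=WWWW F=RRGG R=BBRR B=OOBB L=GGOO
After move 2 (R): R=RBRB U=WRWG F=RYGY D=YBYO B=WOWB
After move 3 (F): F=GRYY U=WROG R=WBGB D=RRYO L=GYOB
After move 4 (R'): R=BBWG U=WWOW F=GRYG D=RRYY B=OORB
After move 5 (R'): R=BGBW U=WROO F=GWYW D=RRYG B=YORB
Query: L face = GYOB

Answer: G Y O B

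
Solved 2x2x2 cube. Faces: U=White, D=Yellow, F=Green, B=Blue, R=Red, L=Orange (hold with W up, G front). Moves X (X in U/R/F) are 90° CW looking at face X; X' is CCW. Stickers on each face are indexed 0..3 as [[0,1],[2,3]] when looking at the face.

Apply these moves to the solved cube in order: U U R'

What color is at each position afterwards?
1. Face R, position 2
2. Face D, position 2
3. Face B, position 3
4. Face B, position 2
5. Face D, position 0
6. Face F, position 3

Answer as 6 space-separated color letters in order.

After move 1 (U): U=WWWW F=RRGG R=BBRR B=OOBB L=GGOO
After move 2 (U): U=WWWW F=BBGG R=OORR B=GGBB L=RROO
After move 3 (R'): R=OROR U=WBWG F=BWGW D=YBYG B=YGYB
Query 1: R[2] = O
Query 2: D[2] = Y
Query 3: B[3] = B
Query 4: B[2] = Y
Query 5: D[0] = Y
Query 6: F[3] = W

Answer: O Y B Y Y W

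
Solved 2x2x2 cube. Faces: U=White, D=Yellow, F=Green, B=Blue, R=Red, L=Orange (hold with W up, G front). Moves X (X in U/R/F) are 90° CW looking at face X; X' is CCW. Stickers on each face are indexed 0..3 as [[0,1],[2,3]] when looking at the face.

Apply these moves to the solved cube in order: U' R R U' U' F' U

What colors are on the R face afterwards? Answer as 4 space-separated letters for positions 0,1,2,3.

After move 1 (U'): U=WWWW F=OOGG R=GGRR B=RRBB L=BBOO
After move 2 (R): R=RGRG U=WOWG F=OYGY D=YBYR B=WRWB
After move 3 (R): R=RRGG U=WYWY F=OBGR D=YWYW B=GROB
After move 4 (U'): U=YYWW F=BBGR R=OBGG B=RROB L=GROO
After move 5 (U'): U=YWYW F=GRGR R=BBGG B=OBOB L=RROO
After move 6 (F'): F=RRGG U=YWBG R=WBYG D=ROYW L=RWOY
After move 7 (U): U=BYGW F=WBGG R=OBYG B=RWOB L=RROY
Query: R face = OBYG

Answer: O B Y G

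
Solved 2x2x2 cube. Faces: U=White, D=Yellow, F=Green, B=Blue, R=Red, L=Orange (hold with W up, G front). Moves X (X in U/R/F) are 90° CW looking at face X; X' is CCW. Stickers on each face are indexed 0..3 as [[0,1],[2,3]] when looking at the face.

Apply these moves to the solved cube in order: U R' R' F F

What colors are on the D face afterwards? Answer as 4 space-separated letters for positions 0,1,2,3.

Answer: Y W Y W

Derivation:
After move 1 (U): U=WWWW F=RRGG R=BBRR B=OOBB L=GGOO
After move 2 (R'): R=BRBR U=WBWO F=RWGW D=YRYG B=YOYB
After move 3 (R'): R=RRBB U=WYWY F=RBGO D=YWYW B=GORB
After move 4 (F): F=GROB U=WYOG R=WRYB D=BRYW L=GYOW
After move 5 (F): F=OGBR U=WYWY R=ORGB D=YWYW L=GBOR
Query: D face = YWYW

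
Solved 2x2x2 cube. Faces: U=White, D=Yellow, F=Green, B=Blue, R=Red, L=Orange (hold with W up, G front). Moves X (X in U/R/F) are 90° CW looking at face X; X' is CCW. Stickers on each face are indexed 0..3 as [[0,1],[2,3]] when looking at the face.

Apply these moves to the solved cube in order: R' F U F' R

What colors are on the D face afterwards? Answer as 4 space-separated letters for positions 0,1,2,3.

After move 1 (R'): R=RRRR U=WBWB F=GWGW D=YGYG B=YBYB
After move 2 (F): F=GGWW U=WBOO R=WRBR D=RRYG L=OYOG
After move 3 (U): U=OWOB F=WRWW R=YBBR B=OYYB L=GGOG
After move 4 (F'): F=RWWW U=OWYB R=RBRR D=GGYG L=GBOO
After move 5 (R): R=RRRB U=OWYW F=RGWG D=GYYO B=BYWB
Query: D face = GYYO

Answer: G Y Y O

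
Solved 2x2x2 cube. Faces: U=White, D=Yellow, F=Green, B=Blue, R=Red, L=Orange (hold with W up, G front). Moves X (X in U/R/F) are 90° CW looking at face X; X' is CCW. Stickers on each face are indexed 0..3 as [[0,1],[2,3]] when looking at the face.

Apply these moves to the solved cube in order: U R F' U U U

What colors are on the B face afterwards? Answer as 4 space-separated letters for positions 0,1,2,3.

After move 1 (U): U=WWWW F=RRGG R=BBRR B=OOBB L=GGOO
After move 2 (R): R=RBRB U=WRWG F=RYGY D=YBYO B=WOWB
After move 3 (F'): F=YYRG U=WRRR R=BBYB D=GOYO L=GGOW
After move 4 (U): U=RWRR F=BBRG R=WOYB B=GGWB L=YYOW
After move 5 (U): U=RRRW F=WORG R=GGYB B=YYWB L=BBOW
After move 6 (U): U=RRWR F=GGRG R=YYYB B=BBWB L=WOOW
Query: B face = BBWB

Answer: B B W B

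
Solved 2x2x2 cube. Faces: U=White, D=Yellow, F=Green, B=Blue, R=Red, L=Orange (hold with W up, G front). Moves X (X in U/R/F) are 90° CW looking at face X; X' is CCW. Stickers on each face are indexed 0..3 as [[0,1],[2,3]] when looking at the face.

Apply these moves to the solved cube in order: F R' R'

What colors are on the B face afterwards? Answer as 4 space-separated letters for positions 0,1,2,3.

After move 1 (F): F=GGGG U=WWOO R=WRWR D=RRYY L=OYOY
After move 2 (R'): R=RRWW U=WBOB F=GWGO D=RGYG B=YBRB
After move 3 (R'): R=RWRW U=WROY F=GBGB D=RWYO B=GBGB
Query: B face = GBGB

Answer: G B G B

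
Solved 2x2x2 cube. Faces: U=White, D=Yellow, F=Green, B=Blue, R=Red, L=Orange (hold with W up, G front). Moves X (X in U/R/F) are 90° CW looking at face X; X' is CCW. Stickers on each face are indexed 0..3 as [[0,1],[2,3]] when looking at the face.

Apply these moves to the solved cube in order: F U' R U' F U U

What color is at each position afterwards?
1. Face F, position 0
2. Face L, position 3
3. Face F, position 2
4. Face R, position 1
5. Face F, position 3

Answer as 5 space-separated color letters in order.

Answer: W B Y R B

Derivation:
After move 1 (F): F=GGGG U=WWOO R=WRWR D=RRYY L=OYOY
After move 2 (U'): U=WOWO F=OYGG R=GGWR B=WRBB L=BBOY
After move 3 (R): R=WGRG U=WYWG F=ORGY D=RBYW B=OROB
After move 4 (U'): U=YGWW F=BBGY R=ORRG B=WGOB L=OROY
After move 5 (F): F=GBYB U=YGYR R=WRWG D=ROYW L=OROB
After move 6 (U): U=YYRG F=WRYB R=WGWG B=OROB L=GBOB
After move 7 (U): U=RYGY F=WGYB R=ORWG B=GBOB L=WROB
Query 1: F[0] = W
Query 2: L[3] = B
Query 3: F[2] = Y
Query 4: R[1] = R
Query 5: F[3] = B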